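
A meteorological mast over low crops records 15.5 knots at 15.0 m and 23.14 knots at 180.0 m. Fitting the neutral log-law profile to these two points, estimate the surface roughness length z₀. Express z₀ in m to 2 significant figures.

Log law: V(z) ∝ ln(z/z₀). With r = V₁/V₂ = 15.5/23.14 = 0.66984,
r · ln(z₂/z₀) = ln(z₁/z₀) ⇒ ln z₀ = (ln z₁ − r·ln z₂)/(1 − r)
ln z₀ = (2.70805 − 0.66984×5.19296) / 0.33016 = -2.3333
z₀ = exp(-2.3333) = 0.09697 m

z₀ ≈ 0.097 m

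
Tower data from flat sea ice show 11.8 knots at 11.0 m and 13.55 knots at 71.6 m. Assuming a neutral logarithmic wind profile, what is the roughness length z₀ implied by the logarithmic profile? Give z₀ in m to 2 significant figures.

Log law: V(z) ∝ ln(z/z₀). With r = V₁/V₂ = 11.8/13.55 = 0.87085,
r · ln(z₂/z₀) = ln(z₁/z₀) ⇒ ln z₀ = (ln z₁ − r·ln z₂)/(1 − r)
ln z₀ = (2.39790 − 0.87085×4.27110) / 0.12915 = -10.2328
z₀ = exp(-10.2328) = 0.00003597 m

z₀ ≈ 0.000036 m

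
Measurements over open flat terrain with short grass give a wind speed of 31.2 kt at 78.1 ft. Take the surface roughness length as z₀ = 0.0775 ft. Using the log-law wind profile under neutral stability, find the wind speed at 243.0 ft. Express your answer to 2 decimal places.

Log law: V(z) ∝ ln(z/z₀), so V₂/V₁ = ln(z₂/z₀) / ln(z₁/z₀).
ln(243.0/0.0775) = 8.0505, ln(78.1/0.0775) = 6.9155
V₂ = 31.2 × 8.0505/6.9155 = 31.2 × 1.1641 = 36.3210 kt

36.32 kt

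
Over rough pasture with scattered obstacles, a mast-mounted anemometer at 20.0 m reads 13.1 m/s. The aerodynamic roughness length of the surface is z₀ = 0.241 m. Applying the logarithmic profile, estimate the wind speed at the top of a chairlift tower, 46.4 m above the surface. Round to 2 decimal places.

15.59 m/s

Log law: V(z) ∝ ln(z/z₀), so V₂/V₁ = ln(z₂/z₀) / ln(z₁/z₀).
ln(46.4/0.241) = 5.2603, ln(20.0/0.241) = 4.4187
V₂ = 13.1 × 5.2603/4.4187 = 13.1 × 1.1905 = 15.5950 m/s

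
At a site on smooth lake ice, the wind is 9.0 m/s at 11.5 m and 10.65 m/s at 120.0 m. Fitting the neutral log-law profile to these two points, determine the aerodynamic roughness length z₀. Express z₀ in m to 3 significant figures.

Log law: V(z) ∝ ln(z/z₀). With r = V₁/V₂ = 9.0/10.65 = 0.84507,
r · ln(z₂/z₀) = ln(z₁/z₀) ⇒ ln z₀ = (ln z₁ − r·ln z₂)/(1 − r)
ln z₀ = (2.44235 − 0.84507×4.78749) / 0.15493 = -10.3494
z₀ = exp(-10.3494) = 0.00003201 m

z₀ ≈ 0.0000320 m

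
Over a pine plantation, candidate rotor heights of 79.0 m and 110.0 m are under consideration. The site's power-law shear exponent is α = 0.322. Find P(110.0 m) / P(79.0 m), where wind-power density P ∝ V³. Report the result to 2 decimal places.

Speed ratio: V_B/V_A = (z_B/z_A)^α = (110.0/79.0)^0.322 = (1.3924)^0.322 = 1.11248
Power-density ratio: P_B/P_A = (V_B/V_A)³ = (1.11248)³ = 1.37682

1.38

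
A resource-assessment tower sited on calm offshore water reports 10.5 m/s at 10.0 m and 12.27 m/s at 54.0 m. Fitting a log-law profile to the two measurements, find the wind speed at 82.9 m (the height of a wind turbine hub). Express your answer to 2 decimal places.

Log law: V ∝ ln(z/z₀). From the pair, with r = V₁/V₂ = 0.85575,
ln z₀ = (ln z₁ − r·ln z₂)/(1 − r) = (2.3026 − 0.85575×3.9890)/0.14425 = -7.7015 → z₀ = 0.0004522 m
V₃ = V₁ · ln(z₃/z₀)/ln(z₁/z₀) = 10.5 × 12.1191/10.0041 = 12.7199 m/s

12.72 m/s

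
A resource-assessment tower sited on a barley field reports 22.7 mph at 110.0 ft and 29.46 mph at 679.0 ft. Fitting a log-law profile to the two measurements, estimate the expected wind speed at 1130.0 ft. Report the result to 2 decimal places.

Log law: V ∝ ln(z/z₀). From the pair, with r = V₁/V₂ = 0.77054,
ln z₀ = (ln z₁ − r·ln z₂)/(1 − r) = (4.7005 − 0.77054×6.5206)/0.22946 = -1.4115 → z₀ = 0.2438 ft
V₃ = V₁ · ln(z₃/z₀)/ln(z₁/z₀) = 22.7 × 8.4415/6.1120 = 31.3517 mph

31.35 mph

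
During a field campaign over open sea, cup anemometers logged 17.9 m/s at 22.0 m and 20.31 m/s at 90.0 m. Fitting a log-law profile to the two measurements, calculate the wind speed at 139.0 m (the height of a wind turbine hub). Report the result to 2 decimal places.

Log law: V ∝ ln(z/z₀). From the pair, with r = V₁/V₂ = 0.88134,
ln z₀ = (ln z₁ − r·ln z₂)/(1 − r) = (3.0910 − 0.88134×4.4998)/0.11866 = -7.3724 → z₀ = 0.0006283 m
V₃ = V₁ · ln(z₃/z₀)/ln(z₁/z₀) = 17.9 × 12.3069/10.4635 = 21.0536 m/s

21.05 m/s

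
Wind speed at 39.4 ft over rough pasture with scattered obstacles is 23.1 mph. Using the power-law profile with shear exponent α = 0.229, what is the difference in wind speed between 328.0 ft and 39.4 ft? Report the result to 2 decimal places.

Power law: V₂ = V₁ · (z₂/z₁)^α = 23.1 × (8.3249)^0.229 = 37.5300 mph
ΔV = 37.5300 − 23.1 = 14.4300 mph

14.43 mph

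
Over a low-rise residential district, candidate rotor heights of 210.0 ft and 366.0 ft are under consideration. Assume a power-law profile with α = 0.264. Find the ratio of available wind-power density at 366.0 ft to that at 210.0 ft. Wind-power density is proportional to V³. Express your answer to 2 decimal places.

Speed ratio: V_B/V_A = (z_B/z_A)^α = (366.0/210.0)^0.264 = (1.7429)^0.264 = 1.15796
Power-density ratio: P_B/P_A = (V_B/V_A)³ = (1.15796)³ = 1.55267

1.55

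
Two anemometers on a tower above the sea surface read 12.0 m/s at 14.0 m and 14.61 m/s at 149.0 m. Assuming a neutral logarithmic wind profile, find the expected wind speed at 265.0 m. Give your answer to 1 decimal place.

15.2 m/s

Log law: V ∝ ln(z/z₀). From the pair, with r = V₁/V₂ = 0.82136,
ln z₀ = (ln z₁ − r·ln z₂)/(1 − r) = (2.6391 − 0.82136×5.0039)/0.17864 = -8.2340 → z₀ = 0.0002655 m
V₃ = V₁ · ln(z₃/z₀)/ln(z₁/z₀) = 12.0 × 13.8137/10.8731 = 15.2455 m/s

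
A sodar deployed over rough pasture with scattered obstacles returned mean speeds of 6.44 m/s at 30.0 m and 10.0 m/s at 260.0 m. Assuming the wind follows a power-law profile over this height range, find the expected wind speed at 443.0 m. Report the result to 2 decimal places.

First find α: α = ln(V₂/V₁)/ln(z₂/z₁) = ln(10.0/6.44)/ln(260.0/30.0) = 0.44006/2.15948 = 0.2038
Extrapolate from 260.0 m to 443.0 m: V₃ = 10.0 × (443.0/260.0)^0.2038 = 10.0 × 1.1147 = 11.1471 m/s

11.15 m/s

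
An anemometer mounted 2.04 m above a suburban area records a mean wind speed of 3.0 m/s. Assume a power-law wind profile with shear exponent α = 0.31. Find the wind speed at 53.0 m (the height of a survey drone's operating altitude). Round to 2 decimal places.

8.23 m/s

Power-law profile: V₂ = V₁ · (z₂/z₁)^α
V₂ = 3.0 × (53.0/2.04)^0.31 = 3.0 × (25.9804)^0.31
    = 3.0 × 2.7450 = 8.2350 m/s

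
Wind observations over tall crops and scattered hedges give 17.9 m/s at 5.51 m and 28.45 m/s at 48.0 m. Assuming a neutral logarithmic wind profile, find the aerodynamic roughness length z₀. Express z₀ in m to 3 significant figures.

Log law: V(z) ∝ ln(z/z₀). With r = V₁/V₂ = 17.9/28.45 = 0.62917,
r · ln(z₂/z₀) = ln(z₁/z₀) ⇒ ln z₀ = (ln z₁ − r·ln z₂)/(1 − r)
ln z₀ = (1.70656 − 0.62917×3.87120) / 0.37083 = -1.9661
z₀ = exp(-1.9661) = 0.1400 m

z₀ ≈ 0.140 m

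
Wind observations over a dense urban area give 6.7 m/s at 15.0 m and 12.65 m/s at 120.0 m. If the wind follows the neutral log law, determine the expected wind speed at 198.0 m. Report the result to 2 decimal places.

14.08 m/s

Log law: V ∝ ln(z/z₀). From the pair, with r = V₁/V₂ = 0.52964,
ln z₀ = (ln z₁ − r·ln z₂)/(1 − r) = (2.7081 − 0.52964×4.7875)/0.47036 = 0.3665 → z₀ = 1.443 m
V₃ = V₁ · ln(z₃/z₀)/ln(z₁/z₀) = 6.7 × 4.9218/2.3416 = 14.0829 m/s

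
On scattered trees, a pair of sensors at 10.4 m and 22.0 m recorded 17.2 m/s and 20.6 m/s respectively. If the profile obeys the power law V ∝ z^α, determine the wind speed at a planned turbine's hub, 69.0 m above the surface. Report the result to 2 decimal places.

First find α: α = ln(V₂/V₁)/ln(z₂/z₁) = ln(20.6/17.2)/ln(22.0/10.4) = 0.18038/0.74924 = 0.2408
Extrapolate from 22.0 m to 69.0 m: V₃ = 20.6 × (69.0/22.0)^0.2408 = 20.6 × 1.3168 = 27.1259 m/s

27.13 m/s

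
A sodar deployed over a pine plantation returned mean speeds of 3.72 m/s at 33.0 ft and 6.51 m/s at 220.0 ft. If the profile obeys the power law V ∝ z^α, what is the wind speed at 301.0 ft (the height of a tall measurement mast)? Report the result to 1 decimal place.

First find α: α = ln(V₂/V₁)/ln(z₂/z₁) = ln(6.51/3.72)/ln(220.0/33.0) = 0.55962/1.89712 = 0.2950
Extrapolate from 220.0 ft to 301.0 ft: V₃ = 6.51 × (301.0/220.0)^0.2950 = 6.51 × 1.0969 = 7.1407 m/s

7.1 m/s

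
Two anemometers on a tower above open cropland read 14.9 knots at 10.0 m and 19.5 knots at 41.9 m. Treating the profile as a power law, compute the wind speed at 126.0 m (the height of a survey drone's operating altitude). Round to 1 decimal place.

24.0 knots

First find α: α = ln(V₂/V₁)/ln(z₂/z₁) = ln(19.5/14.9)/ln(41.9/10.0) = 0.26905/1.43270 = 0.1878
Extrapolate from 41.9 m to 126.0 m: V₃ = 19.5 × (126.0/41.9)^0.1878 = 19.5 × 1.2297 = 23.9789 knots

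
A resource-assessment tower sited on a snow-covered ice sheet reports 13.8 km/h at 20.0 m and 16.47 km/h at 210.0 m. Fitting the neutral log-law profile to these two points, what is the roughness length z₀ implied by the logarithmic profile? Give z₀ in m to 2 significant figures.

z₀ ≈ 0.00011 m

Log law: V(z) ∝ ln(z/z₀). With r = V₁/V₂ = 13.8/16.47 = 0.83789,
r · ln(z₂/z₀) = ln(z₁/z₀) ⇒ ln z₀ = (ln z₁ − r·ln z₂)/(1 − r)
ln z₀ = (2.99573 − 0.83789×5.34711) / 0.16211 = -9.1574
z₀ = exp(-9.1574) = 0.0001054 m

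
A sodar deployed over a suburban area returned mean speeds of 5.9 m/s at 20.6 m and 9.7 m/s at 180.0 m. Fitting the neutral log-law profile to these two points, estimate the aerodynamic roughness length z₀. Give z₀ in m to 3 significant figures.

Log law: V(z) ∝ ln(z/z₀). With r = V₁/V₂ = 5.9/9.7 = 0.60825,
r · ln(z₂/z₀) = ln(z₁/z₀) ⇒ ln z₀ = (ln z₁ − r·ln z₂)/(1 − r)
ln z₀ = (3.02529 − 0.60825×5.19296) / 0.39175 = -0.3403
z₀ = exp(-0.3403) = 0.7116 m

z₀ ≈ 0.712 m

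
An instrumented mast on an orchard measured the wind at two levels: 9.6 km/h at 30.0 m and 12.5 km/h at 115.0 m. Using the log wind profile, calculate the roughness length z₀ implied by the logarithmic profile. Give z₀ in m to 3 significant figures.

Log law: V(z) ∝ ln(z/z₀). With r = V₁/V₂ = 9.6/12.5 = 0.76800,
r · ln(z₂/z₀) = ln(z₁/z₀) ⇒ ln z₀ = (ln z₁ − r·ln z₂)/(1 − r)
ln z₀ = (3.40120 − 0.76800×4.74493) / 0.23200 = -1.0470
z₀ = exp(-1.0470) = 0.3510 m

z₀ ≈ 0.351 m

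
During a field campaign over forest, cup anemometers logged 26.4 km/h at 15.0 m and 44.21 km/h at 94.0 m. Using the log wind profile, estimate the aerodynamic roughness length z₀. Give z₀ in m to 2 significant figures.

Log law: V(z) ∝ ln(z/z₀). With r = V₁/V₂ = 26.4/44.21 = 0.59715,
r · ln(z₂/z₀) = ln(z₁/z₀) ⇒ ln z₀ = (ln z₁ − r·ln z₂)/(1 − r)
ln z₀ = (2.70805 − 0.59715×4.54329) / 0.40285 = -0.0124
z₀ = exp(-0.0124) = 0.9877 m

z₀ ≈ 0.99 m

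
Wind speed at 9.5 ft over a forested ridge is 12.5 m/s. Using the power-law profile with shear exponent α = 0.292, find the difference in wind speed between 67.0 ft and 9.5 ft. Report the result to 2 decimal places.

9.61 m/s

Power law: V₂ = V₁ · (z₂/z₁)^α = 12.5 × (7.0526)^0.292 = 22.1120 m/s
ΔV = 22.1120 − 12.5 = 9.6120 m/s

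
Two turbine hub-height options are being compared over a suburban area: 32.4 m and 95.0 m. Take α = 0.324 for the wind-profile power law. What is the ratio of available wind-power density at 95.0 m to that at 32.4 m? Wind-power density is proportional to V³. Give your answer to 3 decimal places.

Speed ratio: V_B/V_A = (z_B/z_A)^α = (95.0/32.4)^0.324 = (2.9321)^0.324 = 1.41699
Power-density ratio: P_B/P_A = (V_B/V_A)³ = (1.41699)³ = 2.84510

2.845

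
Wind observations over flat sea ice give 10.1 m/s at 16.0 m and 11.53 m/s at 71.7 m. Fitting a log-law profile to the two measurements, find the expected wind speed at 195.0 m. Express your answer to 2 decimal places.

12.48 m/s

Log law: V ∝ ln(z/z₀). From the pair, with r = V₁/V₂ = 0.87598,
ln z₀ = (ln z₁ − r·ln z₂)/(1 − r) = (2.7726 − 0.87598×4.2725)/0.12402 = -7.8211 → z₀ = 0.0004012 m
V₃ = V₁ · ln(z₃/z₀)/ln(z₁/z₀) = 10.1 × 13.0941/10.5937 = 12.4839 m/s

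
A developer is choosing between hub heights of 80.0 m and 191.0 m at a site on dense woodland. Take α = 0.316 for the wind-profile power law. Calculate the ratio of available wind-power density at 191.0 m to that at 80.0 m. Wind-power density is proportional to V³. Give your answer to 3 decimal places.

Speed ratio: V_B/V_A = (z_B/z_A)^α = (191.0/80.0)^0.316 = (2.3875)^0.316 = 1.31653
Power-density ratio: P_B/P_A = (V_B/V_A)³ = (1.31653)³ = 2.28187

2.282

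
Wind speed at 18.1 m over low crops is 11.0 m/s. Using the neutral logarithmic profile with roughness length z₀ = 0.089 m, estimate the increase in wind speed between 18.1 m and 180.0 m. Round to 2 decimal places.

Log law: V₂ = V₁ · ln(z₂/z₀)/ln(z₁/z₀) = 11.0 × 7.6121/5.3150 = 15.7540 m/s
ΔV = 15.7540 − 11.0 = 4.7540 m/s

4.75 m/s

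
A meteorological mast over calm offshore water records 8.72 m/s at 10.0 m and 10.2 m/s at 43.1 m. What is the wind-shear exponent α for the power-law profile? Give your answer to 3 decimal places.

α ≈ 0.107

Power law: V₂/V₁ = (z₂/z₁)^α ⇒ α = ln(V₂/V₁) / ln(z₂/z₁)
α = ln(10.2/8.72) / ln(43.1/10.0) = ln(1.1697) / ln(4.3100)
  = 0.15677 / 1.46094 = 0.10731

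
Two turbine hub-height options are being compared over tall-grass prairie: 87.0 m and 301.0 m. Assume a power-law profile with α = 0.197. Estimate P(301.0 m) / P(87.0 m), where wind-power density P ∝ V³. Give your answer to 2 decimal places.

2.08

Speed ratio: V_B/V_A = (z_B/z_A)^α = (301.0/87.0)^0.197 = (3.4598)^0.197 = 1.27700
Power-density ratio: P_B/P_A = (V_B/V_A)³ = (1.27700)³ = 2.08246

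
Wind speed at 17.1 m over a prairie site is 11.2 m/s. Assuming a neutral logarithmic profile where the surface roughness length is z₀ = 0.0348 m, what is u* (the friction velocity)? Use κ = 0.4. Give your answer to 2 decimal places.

u* ≈ 0.72 m/s

Log law: V(z) = (u*/κ) · ln(z/z₀) ⇒ u* = κ · V / ln(z/z₀)
u* = 0.4 × 11.2 / ln(17.1/0.0348) = 0.4 × 11.2 / 6.1972
   = 4.4800 / 6.1972 = 0.7229 m/s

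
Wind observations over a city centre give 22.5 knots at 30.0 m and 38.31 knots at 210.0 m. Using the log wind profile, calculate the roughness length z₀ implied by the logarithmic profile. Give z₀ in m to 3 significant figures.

z₀ ≈ 1.88 m

Log law: V(z) ∝ ln(z/z₀). With r = V₁/V₂ = 22.5/38.31 = 0.58731,
r · ln(z₂/z₀) = ln(z₁/z₀) ⇒ ln z₀ = (ln z₁ − r·ln z₂)/(1 − r)
ln z₀ = (3.40120 − 0.58731×5.34711) / 0.41269 = 0.6319
z₀ = exp(0.6319) = 1.881 m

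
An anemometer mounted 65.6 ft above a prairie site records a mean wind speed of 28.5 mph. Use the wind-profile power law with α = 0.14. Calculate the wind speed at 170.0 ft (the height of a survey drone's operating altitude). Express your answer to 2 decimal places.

32.56 mph

Power-law profile: V₂ = V₁ · (z₂/z₁)^α
V₂ = 28.5 × (170.0/65.6)^0.14 = 28.5 × (2.5915)^0.14
    = 28.5 × 1.1426 = 32.5643 mph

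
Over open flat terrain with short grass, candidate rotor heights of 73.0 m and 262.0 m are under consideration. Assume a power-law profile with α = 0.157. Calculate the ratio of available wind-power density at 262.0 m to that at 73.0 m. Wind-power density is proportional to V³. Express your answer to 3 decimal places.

1.826

Speed ratio: V_B/V_A = (z_B/z_A)^α = (262.0/73.0)^0.157 = (3.5890)^0.157 = 1.22217
Power-density ratio: P_B/P_A = (V_B/V_A)³ = (1.22217)³ = 1.82555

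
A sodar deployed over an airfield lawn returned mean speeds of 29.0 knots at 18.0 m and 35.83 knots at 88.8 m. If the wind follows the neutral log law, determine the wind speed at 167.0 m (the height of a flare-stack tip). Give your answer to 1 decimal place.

38.5 knots

Log law: V ∝ ln(z/z₀). From the pair, with r = V₁/V₂ = 0.80938,
ln z₀ = (ln z₁ − r·ln z₂)/(1 − r) = (2.8904 − 0.80938×4.4864)/0.19062 = -3.8863 → z₀ = 0.02052 m
V₃ = V₁ · ln(z₃/z₀)/ln(z₁/z₀) = 29.0 × 9.0043/6.7766 = 38.5329 knots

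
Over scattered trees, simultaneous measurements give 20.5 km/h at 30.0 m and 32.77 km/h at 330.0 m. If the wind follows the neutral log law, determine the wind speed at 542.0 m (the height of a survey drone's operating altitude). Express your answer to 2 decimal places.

35.31 km/h

Log law: V ∝ ln(z/z₀). From the pair, with r = V₁/V₂ = 0.62557,
ln z₀ = (ln z₁ − r·ln z₂)/(1 − r) = (3.4012 − 0.62557×5.7991)/0.37443 = -0.6051 → z₀ = 0.5460 m
V₃ = V₁ · ln(z₃/z₀)/ln(z₁/z₀) = 20.5 × 6.9003/4.0063 = 35.3089 km/h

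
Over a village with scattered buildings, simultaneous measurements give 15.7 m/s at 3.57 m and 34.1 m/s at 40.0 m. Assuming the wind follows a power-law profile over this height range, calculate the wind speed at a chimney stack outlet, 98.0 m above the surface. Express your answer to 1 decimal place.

45.5 m/s

First find α: α = ln(V₂/V₁)/ln(z₂/z₁) = ln(34.1/15.7)/ln(40.0/3.57) = 0.77564/2.41631 = 0.3210
Extrapolate from 40.0 m to 98.0 m: V₃ = 34.1 × (98.0/40.0)^0.3210 = 34.1 × 1.3333 = 45.4649 m/s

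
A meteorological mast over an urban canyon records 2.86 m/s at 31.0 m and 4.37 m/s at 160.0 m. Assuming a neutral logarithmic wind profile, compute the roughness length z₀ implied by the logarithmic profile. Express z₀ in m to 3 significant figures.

z₀ ≈ 1.38 m

Log law: V(z) ∝ ln(z/z₀). With r = V₁/V₂ = 2.86/4.37 = 0.65446,
r · ln(z₂/z₀) = ln(z₁/z₀) ⇒ ln z₀ = (ln z₁ − r·ln z₂)/(1 − r)
ln z₀ = (3.43399 − 0.65446×5.07517) / 0.34554 = 0.3255
z₀ = exp(0.3255) = 1.385 m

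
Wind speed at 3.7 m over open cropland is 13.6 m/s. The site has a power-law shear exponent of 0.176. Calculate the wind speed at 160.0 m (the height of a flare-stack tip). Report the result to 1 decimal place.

26.4 m/s

Power-law profile: V₂ = V₁ · (z₂/z₁)^α
V₂ = 13.6 × (160.0/3.7)^0.176 = 13.6 × (43.2432)^0.176
    = 13.6 × 1.9405 = 26.3913 m/s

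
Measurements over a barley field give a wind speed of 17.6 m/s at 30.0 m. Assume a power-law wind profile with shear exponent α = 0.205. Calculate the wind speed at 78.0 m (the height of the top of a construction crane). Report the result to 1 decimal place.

21.4 m/s

Power-law profile: V₂ = V₁ · (z₂/z₁)^α
V₂ = 17.6 × (78.0/30.0)^0.205 = 17.6 × (2.6000)^0.205
    = 17.6 × 1.2164 = 21.4083 m/s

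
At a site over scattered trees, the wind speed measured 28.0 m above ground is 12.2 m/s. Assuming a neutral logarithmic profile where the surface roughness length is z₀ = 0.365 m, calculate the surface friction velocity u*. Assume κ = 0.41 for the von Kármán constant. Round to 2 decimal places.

u* ≈ 1.15 m/s

Log law: V(z) = (u*/κ) · ln(z/z₀) ⇒ u* = κ · V / ln(z/z₀)
u* = 0.41 × 12.2 / ln(28.0/0.365) = 0.41 × 12.2 / 4.3401
   = 5.0020 / 4.3401 = 1.1525 m/s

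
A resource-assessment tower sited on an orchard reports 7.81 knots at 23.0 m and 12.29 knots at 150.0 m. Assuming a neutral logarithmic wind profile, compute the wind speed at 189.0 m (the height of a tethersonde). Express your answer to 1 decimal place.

Log law: V ∝ ln(z/z₀). From the pair, with r = V₁/V₂ = 0.63548,
ln z₀ = (ln z₁ − r·ln z₂)/(1 − r) = (3.1355 − 0.63548×5.0106)/0.36452 = -0.1334 → z₀ = 0.8751 m
V₃ = V₁ · ln(z₃/z₀)/ln(z₁/z₀) = 7.81 × 5.3752/3.2689 = 12.8422 knots

12.8 knots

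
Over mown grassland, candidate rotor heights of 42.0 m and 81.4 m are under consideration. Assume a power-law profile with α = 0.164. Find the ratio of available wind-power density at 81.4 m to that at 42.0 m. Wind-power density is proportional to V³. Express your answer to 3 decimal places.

Speed ratio: V_B/V_A = (z_B/z_A)^α = (81.4/42.0)^0.164 = (1.9381)^0.164 = 1.11463
Power-density ratio: P_B/P_A = (V_B/V_A)³ = (1.11463)³ = 1.38480

1.385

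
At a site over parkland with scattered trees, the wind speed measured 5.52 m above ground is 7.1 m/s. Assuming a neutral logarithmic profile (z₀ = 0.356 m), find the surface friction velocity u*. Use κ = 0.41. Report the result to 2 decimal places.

Log law: V(z) = (u*/κ) · ln(z/z₀) ⇒ u* = κ · V / ln(z/z₀)
u* = 0.41 × 7.1 / ln(5.52/0.356) = 0.41 × 7.1 / 2.7412
   = 2.9110 / 2.7412 = 1.0619 m/s

u* ≈ 1.06 m/s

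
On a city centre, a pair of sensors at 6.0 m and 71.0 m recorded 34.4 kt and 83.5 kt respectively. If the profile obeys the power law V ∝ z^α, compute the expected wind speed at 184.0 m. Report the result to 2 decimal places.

First find α: α = ln(V₂/V₁)/ln(z₂/z₁) = ln(83.5/34.4)/ln(71.0/6.0) = 0.88679/2.47092 = 0.3589
Extrapolate from 71.0 m to 184.0 m: V₃ = 83.5 × (184.0/71.0)^0.3589 = 83.5 × 1.4074 = 117.5193 kt

117.52 kt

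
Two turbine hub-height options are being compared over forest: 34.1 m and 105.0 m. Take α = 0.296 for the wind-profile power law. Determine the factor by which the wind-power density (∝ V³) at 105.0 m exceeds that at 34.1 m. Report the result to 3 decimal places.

Speed ratio: V_B/V_A = (z_B/z_A)^α = (105.0/34.1)^0.296 = (3.0792)^0.296 = 1.39501
Power-density ratio: P_B/P_A = (V_B/V_A)³ = (1.39501)³ = 2.71475

2.715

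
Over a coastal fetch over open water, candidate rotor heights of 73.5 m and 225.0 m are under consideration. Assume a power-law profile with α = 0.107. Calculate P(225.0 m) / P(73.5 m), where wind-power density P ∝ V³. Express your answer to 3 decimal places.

Speed ratio: V_B/V_A = (z_B/z_A)^α = (225.0/73.5)^0.107 = (3.0612)^0.107 = 1.12717
Power-density ratio: P_B/P_A = (V_B/V_A)³ = (1.12717)³ = 1.43210

1.432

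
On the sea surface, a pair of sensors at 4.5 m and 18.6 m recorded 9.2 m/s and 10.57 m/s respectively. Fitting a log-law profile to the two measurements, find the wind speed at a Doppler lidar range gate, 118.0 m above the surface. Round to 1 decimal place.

Log law: V ∝ ln(z/z₀). From the pair, with r = V₁/V₂ = 0.87039,
ln z₀ = (ln z₁ − r·ln z₂)/(1 − r) = (1.5041 − 0.87039×2.9232)/0.12961 = -8.0255 → z₀ = 0.0003270 m
V₃ = V₁ · ln(z₃/z₀)/ln(z₁/z₀) = 9.2 × 12.7962/9.5296 = 12.3536 m/s

12.4 m/s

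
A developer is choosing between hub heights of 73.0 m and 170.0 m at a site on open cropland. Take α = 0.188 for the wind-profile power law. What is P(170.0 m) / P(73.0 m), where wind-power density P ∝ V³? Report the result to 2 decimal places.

1.61

Speed ratio: V_B/V_A = (z_B/z_A)^α = (170.0/73.0)^0.188 = (2.3288)^0.188 = 1.17225
Power-density ratio: P_B/P_A = (V_B/V_A)³ = (1.17225)³ = 1.61086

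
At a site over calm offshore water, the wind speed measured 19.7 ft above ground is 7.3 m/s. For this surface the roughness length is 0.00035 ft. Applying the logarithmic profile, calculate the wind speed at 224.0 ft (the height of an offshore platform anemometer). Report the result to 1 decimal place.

8.9 m/s

Log law: V(z) ∝ ln(z/z₀), so V₂/V₁ = ln(z₂/z₀) / ln(z₁/z₀).
ln(224.0/0.00035) = 13.3692, ln(19.7/0.00035) = 10.9382
V₂ = 7.3 × 13.3692/10.9382 = 7.3 × 1.2223 = 8.9224 m/s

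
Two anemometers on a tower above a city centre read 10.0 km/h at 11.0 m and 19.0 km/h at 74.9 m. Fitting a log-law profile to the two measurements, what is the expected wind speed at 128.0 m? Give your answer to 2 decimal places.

21.51 km/h

Log law: V ∝ ln(z/z₀). From the pair, with r = V₁/V₂ = 0.52632,
ln z₀ = (ln z₁ − r·ln z₂)/(1 − r) = (2.3979 − 0.52632×4.3162)/0.47368 = 0.2665 → z₀ = 1.305 m
V₃ = V₁ · ln(z₃/z₀)/ln(z₁/z₀) = 10.0 × 4.5855/2.1314 = 21.5142 km/h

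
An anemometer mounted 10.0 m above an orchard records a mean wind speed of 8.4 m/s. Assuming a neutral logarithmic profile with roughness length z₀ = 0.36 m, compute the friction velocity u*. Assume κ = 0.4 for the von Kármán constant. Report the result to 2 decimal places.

Log law: V(z) = (u*/κ) · ln(z/z₀) ⇒ u* = κ · V / ln(z/z₀)
u* = 0.4 × 8.4 / ln(10.0/0.36) = 0.4 × 8.4 / 3.3242
   = 3.3600 / 3.3242 = 1.0108 m/s

u* ≈ 1.01 m/s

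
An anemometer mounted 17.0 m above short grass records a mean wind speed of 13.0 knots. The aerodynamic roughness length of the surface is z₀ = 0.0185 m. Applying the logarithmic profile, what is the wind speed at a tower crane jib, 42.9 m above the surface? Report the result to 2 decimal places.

Log law: V(z) ∝ ln(z/z₀), so V₂/V₁ = ln(z₂/z₀) / ln(z₁/z₀).
ln(42.9/0.0185) = 7.7489, ln(17.0/0.0185) = 6.8232
V₂ = 13.0 × 7.7489/6.8232 = 13.0 × 1.1357 = 14.7636 knots

14.76 knots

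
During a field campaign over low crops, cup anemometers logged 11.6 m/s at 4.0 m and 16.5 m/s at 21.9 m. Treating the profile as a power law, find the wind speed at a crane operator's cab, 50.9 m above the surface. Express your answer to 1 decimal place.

First find α: α = ln(V₂/V₁)/ln(z₂/z₁) = ln(16.5/11.6)/ln(21.9/4.0) = 0.35236/1.70019 = 0.2072
Extrapolate from 21.9 m to 50.9 m: V₃ = 16.5 × (50.9/21.9)^0.2072 = 16.5 × 1.1910 = 19.6513 m/s

19.7 m/s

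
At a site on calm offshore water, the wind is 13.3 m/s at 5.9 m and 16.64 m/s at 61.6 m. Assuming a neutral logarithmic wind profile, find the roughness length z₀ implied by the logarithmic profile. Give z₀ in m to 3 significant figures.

z₀ ≈ 0.000518 m

Log law: V(z) ∝ ln(z/z₀). With r = V₁/V₂ = 13.3/16.64 = 0.79928,
r · ln(z₂/z₀) = ln(z₁/z₀) ⇒ ln z₀ = (ln z₁ − r·ln z₂)/(1 − r)
ln z₀ = (1.77495 − 0.79928×4.12066) / 0.20072 = -7.5657
z₀ = exp(-7.5657) = 0.0005179 m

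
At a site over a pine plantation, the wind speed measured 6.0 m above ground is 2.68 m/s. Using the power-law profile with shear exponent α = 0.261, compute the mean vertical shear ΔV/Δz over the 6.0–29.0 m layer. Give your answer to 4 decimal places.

0.0593 m/s/m

Power law: V₂ = V₁ · (z₂/z₁)^α = 2.68 × (4.8333)^0.261 = 4.0432 m/s
ΔV/Δz = (4.0432 − 2.68)/(29.0 − 6.0) = 1.3632/23.0000 = 0.05927 m/s/m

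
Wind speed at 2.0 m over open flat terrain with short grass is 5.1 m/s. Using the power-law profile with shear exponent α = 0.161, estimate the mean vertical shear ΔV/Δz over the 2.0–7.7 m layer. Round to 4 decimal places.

Power law: V₂ = V₁ · (z₂/z₁)^α = 5.1 × (3.8500)^0.161 = 6.3362 m/s
ΔV/Δz = (6.3362 − 5.1)/(7.7 − 2.0) = 1.2362/5.7000 = 0.21688 m/s/m

0.2169 m/s/m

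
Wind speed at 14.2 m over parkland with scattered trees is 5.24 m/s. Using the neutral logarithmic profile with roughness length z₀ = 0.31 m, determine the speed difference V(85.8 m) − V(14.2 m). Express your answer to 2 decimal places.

Log law: V₂ = V₁ · ln(z₂/z₀)/ln(z₁/z₀) = 5.24 × 5.6232/3.8244 = 7.7046 m/s
ΔV = 7.7046 − 5.24 = 2.4646 m/s

2.46 m/s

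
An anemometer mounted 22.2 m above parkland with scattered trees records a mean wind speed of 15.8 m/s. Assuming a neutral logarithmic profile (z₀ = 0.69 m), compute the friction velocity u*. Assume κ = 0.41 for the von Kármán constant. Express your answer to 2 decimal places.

Log law: V(z) = (u*/κ) · ln(z/z₀) ⇒ u* = κ · V / ln(z/z₀)
u* = 0.41 × 15.8 / ln(22.2/0.69) = 0.41 × 15.8 / 3.4712
   = 6.4780 / 3.4712 = 1.8662 m/s

u* ≈ 1.87 m/s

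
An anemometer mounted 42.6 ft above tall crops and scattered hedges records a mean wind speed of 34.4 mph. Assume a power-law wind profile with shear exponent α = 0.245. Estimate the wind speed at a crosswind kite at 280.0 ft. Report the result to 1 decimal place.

54.6 mph

Power-law profile: V₂ = V₁ · (z₂/z₁)^α
V₂ = 34.4 × (280.0/42.6)^0.245 = 34.4 × (6.5728)^0.245
    = 34.4 × 1.5862 = 54.5641 mph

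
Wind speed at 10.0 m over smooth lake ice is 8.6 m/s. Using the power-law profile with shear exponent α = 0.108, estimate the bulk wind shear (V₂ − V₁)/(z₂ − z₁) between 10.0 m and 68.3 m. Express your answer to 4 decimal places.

0.0340 m/s/m

Power law: V₂ = V₁ · (z₂/z₁)^α = 8.6 × (6.8300)^0.108 = 10.5832 m/s
ΔV/Δz = (10.5832 − 8.6)/(68.3 − 10.0) = 1.9832/58.3000 = 0.03402 m/s/m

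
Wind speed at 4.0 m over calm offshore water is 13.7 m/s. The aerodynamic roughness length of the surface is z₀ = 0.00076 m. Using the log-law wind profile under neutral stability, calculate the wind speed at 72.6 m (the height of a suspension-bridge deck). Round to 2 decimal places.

Log law: V(z) ∝ ln(z/z₀), so V₂/V₁ = ln(z₂/z₀) / ln(z₁/z₀).
ln(72.6/0.00076) = 11.4672, ln(4.0/0.00076) = 8.5685
V₂ = 13.7 × 11.4672/8.5685 = 13.7 × 1.3383 = 18.3346 m/s

18.33 m/s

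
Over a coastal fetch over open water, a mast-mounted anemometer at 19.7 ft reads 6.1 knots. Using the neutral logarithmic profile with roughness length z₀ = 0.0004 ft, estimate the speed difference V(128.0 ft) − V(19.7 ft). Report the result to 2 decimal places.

1.06 knots

Log law: V₂ = V₁ · ln(z₂/z₀)/ln(z₁/z₀) = 6.1 × 12.6761/10.8047 = 7.1565 knots
ΔV = 7.1565 − 6.1 = 1.0565 knots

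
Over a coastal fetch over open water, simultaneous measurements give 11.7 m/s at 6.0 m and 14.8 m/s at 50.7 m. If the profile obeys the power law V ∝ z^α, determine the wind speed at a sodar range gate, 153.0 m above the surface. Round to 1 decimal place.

16.7 m/s

First find α: α = ln(V₂/V₁)/ln(z₂/z₁) = ln(14.8/11.7)/ln(50.7/6.0) = 0.23504/2.13417 = 0.1101
Extrapolate from 50.7 m to 153.0 m: V₃ = 14.8 × (153.0/50.7)^0.1101 = 14.8 × 1.1293 = 16.7144 m/s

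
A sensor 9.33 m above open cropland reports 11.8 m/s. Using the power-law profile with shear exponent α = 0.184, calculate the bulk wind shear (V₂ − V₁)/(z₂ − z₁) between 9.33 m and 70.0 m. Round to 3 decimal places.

0.087 m/s/m

Power law: V₂ = V₁ · (z₂/z₁)^α = 11.8 × (7.5027)^0.184 = 17.0971 m/s
ΔV/Δz = (17.0971 − 11.8)/(70.0 − 9.33) = 5.2971/60.6700 = 0.08731 m/s/m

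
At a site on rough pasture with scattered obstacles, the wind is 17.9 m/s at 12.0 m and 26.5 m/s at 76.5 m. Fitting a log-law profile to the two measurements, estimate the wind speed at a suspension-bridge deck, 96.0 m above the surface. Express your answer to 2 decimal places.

Log law: V ∝ ln(z/z₀). From the pair, with r = V₁/V₂ = 0.67547,
ln z₀ = (ln z₁ − r·ln z₂)/(1 − r) = (2.4849 − 0.67547×4.3373)/0.32453 = -1.3706 → z₀ = 0.2539 m
V₃ = V₁ · ln(z₃/z₀)/ln(z₁/z₀) = 17.9 × 5.9350/3.8555 = 27.5542 m/s

27.55 m/s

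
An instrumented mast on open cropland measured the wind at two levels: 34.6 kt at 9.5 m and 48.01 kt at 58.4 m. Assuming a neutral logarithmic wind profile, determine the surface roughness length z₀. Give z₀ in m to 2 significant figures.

z₀ ≈ 0.088 m

Log law: V(z) ∝ ln(z/z₀). With r = V₁/V₂ = 34.6/48.01 = 0.72068,
r · ln(z₂/z₀) = ln(z₁/z₀) ⇒ ln z₀ = (ln z₁ − r·ln z₂)/(1 − r)
ln z₀ = (2.25129 − 0.72068×4.06732) / 0.27932 = -2.4343
z₀ = exp(-2.4343) = 0.08765 m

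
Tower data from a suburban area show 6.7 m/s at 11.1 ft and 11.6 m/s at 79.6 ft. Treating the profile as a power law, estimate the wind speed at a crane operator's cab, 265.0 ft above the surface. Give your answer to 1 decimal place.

16.2 m/s

First find α: α = ln(V₂/V₁)/ln(z₂/z₁) = ln(11.6/6.7)/ln(79.6/11.1) = 0.54890/1.97007 = 0.2786
Extrapolate from 79.6 ft to 265.0 ft: V₃ = 11.6 × (265.0/79.6)^0.2786 = 11.6 × 1.3981 = 16.2177 m/s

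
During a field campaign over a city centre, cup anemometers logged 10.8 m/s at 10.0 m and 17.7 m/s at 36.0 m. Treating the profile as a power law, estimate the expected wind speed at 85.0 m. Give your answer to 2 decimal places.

First find α: α = ln(V₂/V₁)/ln(z₂/z₁) = ln(17.7/10.8)/ln(36.0/10.0) = 0.49402/1.28093 = 0.3857
Extrapolate from 36.0 m to 85.0 m: V₃ = 17.7 × (85.0/36.0)^0.3857 = 17.7 × 1.3928 = 24.6532 m/s

24.65 m/s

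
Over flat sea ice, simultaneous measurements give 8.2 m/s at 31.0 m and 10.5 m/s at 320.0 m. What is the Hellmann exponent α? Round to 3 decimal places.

Power law: V₂/V₁ = (z₂/z₁)^α ⇒ α = ln(V₂/V₁) / ln(z₂/z₁)
α = ln(10.5/8.2) / ln(320.0/31.0) = ln(1.2805) / ln(10.3226)
  = 0.24724 / 2.33433 = 0.10592

α ≈ 0.106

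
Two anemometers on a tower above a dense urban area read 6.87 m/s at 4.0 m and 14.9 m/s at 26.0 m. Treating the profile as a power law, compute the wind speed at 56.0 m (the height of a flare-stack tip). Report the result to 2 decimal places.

First find α: α = ln(V₂/V₁)/ln(z₂/z₁) = ln(14.9/6.87)/ln(26.0/4.0) = 0.77420/1.87180 = 0.4136
Extrapolate from 26.0 m to 56.0 m: V₃ = 14.9 × (56.0/26.0)^0.4136 = 14.9 × 1.3735 = 20.4648 m/s

20.46 m/s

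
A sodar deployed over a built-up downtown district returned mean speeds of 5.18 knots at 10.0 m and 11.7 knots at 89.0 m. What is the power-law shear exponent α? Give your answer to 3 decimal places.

α ≈ 0.373

Power law: V₂/V₁ = (z₂/z₁)^α ⇒ α = ln(V₂/V₁) / ln(z₂/z₁)
α = ln(11.7/5.18) / ln(89.0/10.0) = ln(2.2587) / ln(8.9000)
  = 0.81478 / 2.18605 = 0.37272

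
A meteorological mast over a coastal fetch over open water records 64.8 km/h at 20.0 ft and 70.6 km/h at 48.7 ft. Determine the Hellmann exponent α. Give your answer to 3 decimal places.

Power law: V₂/V₁ = (z₂/z₁)^α ⇒ α = ln(V₂/V₁) / ln(z₂/z₁)
α = ln(70.6/64.8) / ln(48.7/20.0) = ln(1.0895) / ln(2.4350)
  = 0.08572 / 0.88995 = 0.09633

α ≈ 0.096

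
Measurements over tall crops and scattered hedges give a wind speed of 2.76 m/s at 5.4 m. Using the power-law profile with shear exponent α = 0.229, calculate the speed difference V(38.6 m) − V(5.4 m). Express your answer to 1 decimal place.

1.6 m/s

Power law: V₂ = V₁ · (z₂/z₁)^α = 2.76 × (7.1481)^0.229 = 4.3303 m/s
ΔV = 4.3303 − 2.76 = 1.5703 m/s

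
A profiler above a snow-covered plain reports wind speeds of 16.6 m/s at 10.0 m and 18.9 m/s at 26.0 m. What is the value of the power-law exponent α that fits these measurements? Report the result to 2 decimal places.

α ≈ 0.14

Power law: V₂/V₁ = (z₂/z₁)^α ⇒ α = ln(V₂/V₁) / ln(z₂/z₁)
α = ln(18.9/16.6) / ln(26.0/10.0) = ln(1.1386) / ln(2.6000)
  = 0.12976 / 0.95551 = 0.13580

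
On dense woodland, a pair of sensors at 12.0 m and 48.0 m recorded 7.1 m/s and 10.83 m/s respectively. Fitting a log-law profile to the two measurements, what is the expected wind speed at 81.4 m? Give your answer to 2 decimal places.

12.25 m/s

Log law: V ∝ ln(z/z₀). From the pair, with r = V₁/V₂ = 0.65559,
ln z₀ = (ln z₁ − r·ln z₂)/(1 − r) = (2.4849 − 0.65559×3.8712)/0.34441 = -0.1539 → z₀ = 0.8574 m
V₃ = V₁ · ln(z₃/z₀)/ln(z₁/z₀) = 7.1 × 4.5533/2.6388 = 12.2511 m/s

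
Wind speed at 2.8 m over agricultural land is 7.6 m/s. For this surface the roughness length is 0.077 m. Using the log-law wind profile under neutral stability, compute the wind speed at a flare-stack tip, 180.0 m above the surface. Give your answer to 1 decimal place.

Log law: V(z) ∝ ln(z/z₀), so V₂/V₁ = ln(z₂/z₀) / ln(z₁/z₀).
ln(180.0/0.077) = 7.7569, ln(2.8/0.077) = 3.5936
V₂ = 7.6 × 7.7569/3.5936 = 7.6 × 2.1586 = 16.4050 m/s

16.4 m/s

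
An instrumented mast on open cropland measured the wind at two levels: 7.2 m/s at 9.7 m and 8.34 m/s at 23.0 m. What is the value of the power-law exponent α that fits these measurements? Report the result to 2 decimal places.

α ≈ 0.17

Power law: V₂/V₁ = (z₂/z₁)^α ⇒ α = ln(V₂/V₁) / ln(z₂/z₁)
α = ln(8.34/7.2) / ln(23.0/9.7) = ln(1.1583) / ln(2.3711)
  = 0.14698 / 0.86337 = 0.17024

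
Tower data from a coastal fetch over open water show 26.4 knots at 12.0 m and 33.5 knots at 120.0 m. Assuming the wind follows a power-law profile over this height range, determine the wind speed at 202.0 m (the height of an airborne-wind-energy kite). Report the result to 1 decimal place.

First find α: α = ln(V₂/V₁)/ln(z₂/z₁) = ln(33.5/26.4)/ln(120.0/12.0) = 0.23818/2.30259 = 0.1034
Extrapolate from 120.0 m to 202.0 m: V₃ = 33.5 × (202.0/120.0)^0.1034 = 33.5 × 1.0553 = 35.3541 knots

35.4 knots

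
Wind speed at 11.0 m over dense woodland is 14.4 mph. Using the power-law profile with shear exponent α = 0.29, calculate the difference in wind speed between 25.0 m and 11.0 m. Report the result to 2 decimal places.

3.87 mph

Power law: V₂ = V₁ · (z₂/z₁)^α = 14.4 × (2.2727)^0.29 = 18.2710 mph
ΔV = 18.2710 − 14.4 = 3.8710 mph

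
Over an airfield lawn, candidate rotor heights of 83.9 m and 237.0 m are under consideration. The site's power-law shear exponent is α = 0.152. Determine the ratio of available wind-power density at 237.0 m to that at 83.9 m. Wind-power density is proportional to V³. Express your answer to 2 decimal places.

1.61

Speed ratio: V_B/V_A = (z_B/z_A)^α = (237.0/83.9)^0.152 = (2.8248)^0.152 = 1.17098
Power-density ratio: P_B/P_A = (V_B/V_A)³ = (1.17098)³ = 1.60565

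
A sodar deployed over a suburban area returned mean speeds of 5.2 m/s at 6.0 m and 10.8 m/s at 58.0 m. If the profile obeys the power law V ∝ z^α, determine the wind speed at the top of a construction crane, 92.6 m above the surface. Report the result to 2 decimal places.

First find α: α = ln(V₂/V₁)/ln(z₂/z₁) = ln(10.8/5.2)/ln(58.0/6.0) = 0.73089/2.26868 = 0.3222
Extrapolate from 58.0 m to 92.6 m: V₃ = 10.8 × (92.6/58.0)^0.3222 = 10.8 × 1.1627 = 12.5569 m/s

12.56 m/s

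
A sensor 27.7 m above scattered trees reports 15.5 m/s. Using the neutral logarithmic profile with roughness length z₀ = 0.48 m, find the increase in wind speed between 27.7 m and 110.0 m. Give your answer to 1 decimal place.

5.3 m/s

Log law: V₂ = V₁ · ln(z₂/z₀)/ln(z₁/z₀) = 15.5 × 5.4344/4.0554 = 20.7708 m/s
ΔV = 20.7708 − 15.5 = 5.2708 m/s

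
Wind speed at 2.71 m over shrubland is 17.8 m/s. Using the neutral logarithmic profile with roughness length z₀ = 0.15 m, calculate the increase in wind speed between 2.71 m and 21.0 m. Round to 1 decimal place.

12.6 m/s

Log law: V₂ = V₁ · ln(z₂/z₀)/ln(z₁/z₀) = 17.8 × 4.9416/2.8941 = 30.3936 m/s
ΔV = 30.3936 − 17.8 = 12.5936 m/s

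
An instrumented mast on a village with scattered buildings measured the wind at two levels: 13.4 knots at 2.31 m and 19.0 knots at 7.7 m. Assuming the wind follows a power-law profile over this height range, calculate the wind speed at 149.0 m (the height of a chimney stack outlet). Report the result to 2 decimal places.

44.87 knots

First find α: α = ln(V₂/V₁)/ln(z₂/z₁) = ln(19.0/13.4)/ln(7.7/2.31) = 0.34918/1.20397 = 0.2900
Extrapolate from 7.7 m to 149.0 m: V₃ = 19.0 × (149.0/7.7)^0.2900 = 19.0 × 2.3614 = 44.8673 knots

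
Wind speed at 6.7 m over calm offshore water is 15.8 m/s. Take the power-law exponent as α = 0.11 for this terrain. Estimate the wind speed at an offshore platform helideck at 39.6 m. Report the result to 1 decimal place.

19.2 m/s

Power-law profile: V₂ = V₁ · (z₂/z₁)^α
V₂ = 15.8 × (39.6/6.7)^0.11 = 15.8 × (5.9104)^0.11
    = 15.8 × 1.2158 = 19.2104 m/s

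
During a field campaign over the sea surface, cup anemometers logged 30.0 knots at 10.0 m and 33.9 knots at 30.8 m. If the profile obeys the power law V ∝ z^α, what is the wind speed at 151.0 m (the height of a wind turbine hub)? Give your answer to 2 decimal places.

First find α: α = ln(V₂/V₁)/ln(z₂/z₁) = ln(33.9/30.0)/ln(30.8/10.0) = 0.12222/1.12493 = 0.1086
Extrapolate from 30.8 m to 151.0 m: V₃ = 33.9 × (151.0/30.8)^0.1086 = 33.9 × 1.1885 = 40.2913 knots

40.29 knots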